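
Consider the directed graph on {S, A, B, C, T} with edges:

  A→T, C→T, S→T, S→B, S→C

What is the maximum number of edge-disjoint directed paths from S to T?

Assign every edge capacity 1; by Menger, the answer equals the max flow.
Path S→T (+1); total 1.
Path S→C→T (+1); total 2.
No residual S→T path; max flow = 2.
Certifying cut of size 2: {S→C, S→T}.

2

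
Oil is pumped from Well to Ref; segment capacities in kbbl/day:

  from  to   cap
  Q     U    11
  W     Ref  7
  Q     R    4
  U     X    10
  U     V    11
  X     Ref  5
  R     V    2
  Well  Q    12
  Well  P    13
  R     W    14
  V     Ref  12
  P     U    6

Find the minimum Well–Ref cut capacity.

Augment Well→P→U→V→Ref: bottleneck 6, flow now 6.
Augment Well→Q→R→V→Ref: bottleneck 2, flow now 8.
Augment Well→Q→R→W→Ref: bottleneck 2, flow now 10.
Augment Well→Q→U→V→Ref: bottleneck 4, flow now 14.
Augment Well→Q→U→X→Ref: bottleneck 4, flow now 18.
No augmenting path remains; maximum flow = 18.
By max-flow min-cut, the minimum cut capacity equals the max flow.
In the residual graph, reachable from Well: {Well, P}.
Min-cut edges: Well→Q (12), P→U (6); capacity 12 + 6 = 18.

18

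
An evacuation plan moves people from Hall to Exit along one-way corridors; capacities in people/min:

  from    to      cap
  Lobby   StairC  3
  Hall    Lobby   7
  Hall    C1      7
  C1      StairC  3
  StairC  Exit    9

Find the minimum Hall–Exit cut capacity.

6

Augment Hall→C1→StairC→Exit: bottleneck 3, flow now 3.
Augment Hall→Lobby→StairC→Exit: bottleneck 3, flow now 6.
No augmenting path remains; maximum flow = 6.
By max-flow min-cut, the minimum cut capacity equals the max flow.
In the residual graph, reachable from Hall: {Hall, C1, Lobby}.
Min-cut edges: C1→StairC (3), Lobby→StairC (3); capacity 3 + 3 = 6.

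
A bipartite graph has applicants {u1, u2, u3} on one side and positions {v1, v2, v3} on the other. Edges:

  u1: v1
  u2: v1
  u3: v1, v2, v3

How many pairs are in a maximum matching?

Unit-capacity flow: source→left, listed edges, right→sink; max matching = max flow.
Augmenting path u1→v1 (+1); matched 1.
Augmenting path u3→v2 (+1); matched 2.
No augmenting path remains; maximum matching = 2.
König certificate: {u3, v1} is a vertex cover of size 2 (every listed pair touches it), so no matching can be larger.

2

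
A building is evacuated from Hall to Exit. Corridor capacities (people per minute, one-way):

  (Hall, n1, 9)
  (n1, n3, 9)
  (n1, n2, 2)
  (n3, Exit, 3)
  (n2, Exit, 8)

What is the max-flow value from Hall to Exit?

Augment Hall→n1→n2→Exit: bottleneck 2, flow now 2.
Augment Hall→n1→n3→Exit: bottleneck 3, flow now 5.
No augmenting path remains; maximum flow = 5.
In the residual graph, reachable from Hall: {Hall, n1, n3}.
Min-cut edges: n1→n2 (2), n3→Exit (3); capacity 2 + 3 = 5.
This cut is saturated, so no flow can exceed 5.

5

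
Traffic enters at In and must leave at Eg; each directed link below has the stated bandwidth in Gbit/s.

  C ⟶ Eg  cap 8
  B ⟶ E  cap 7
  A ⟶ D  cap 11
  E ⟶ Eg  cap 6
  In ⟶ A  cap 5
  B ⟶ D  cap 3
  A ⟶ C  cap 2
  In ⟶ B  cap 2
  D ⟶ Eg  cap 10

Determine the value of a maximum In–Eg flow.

7

Augment In→A→C→Eg: bottleneck 2, flow now 2.
Augment In→A→D→Eg: bottleneck 3, flow now 5.
Augment In→B→D→Eg: bottleneck 2, flow now 7.
No augmenting path remains; maximum flow = 7.
In the residual graph, reachable from In: {In}.
Min-cut edges: In→A (5), In→B (2); capacity 5 + 2 = 7.
This cut is saturated, so no flow can exceed 7.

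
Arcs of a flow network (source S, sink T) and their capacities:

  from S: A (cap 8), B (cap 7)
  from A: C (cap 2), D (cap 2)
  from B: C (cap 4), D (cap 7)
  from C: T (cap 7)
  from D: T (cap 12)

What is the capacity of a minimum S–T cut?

Augment S→A→C→T: bottleneck 2, flow now 2.
Augment S→A→D→T: bottleneck 2, flow now 4.
Augment S→B→C→T: bottleneck 4, flow now 8.
Augment S→B→D→T: bottleneck 3, flow now 11.
No augmenting path remains; maximum flow = 11.
By max-flow min-cut, the minimum cut capacity equals the max flow.
In the residual graph, reachable from S: {S, A}.
Min-cut edges: S→B (7), A→C (2), A→D (2); capacity 7 + 2 + 2 = 11.

11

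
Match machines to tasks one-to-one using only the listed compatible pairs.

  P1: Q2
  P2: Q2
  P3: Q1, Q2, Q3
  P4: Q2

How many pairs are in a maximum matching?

2

Unit-capacity flow: source→left, listed edges, right→sink; max matching = max flow.
Augmenting path P1→Q2 (+1); matched 1.
Augmenting path P3→Q1 (+1); matched 2.
No augmenting path remains; maximum matching = 2.
König certificate: {P3, Q2} is a vertex cover of size 2 (every listed pair touches it), so no matching can be larger.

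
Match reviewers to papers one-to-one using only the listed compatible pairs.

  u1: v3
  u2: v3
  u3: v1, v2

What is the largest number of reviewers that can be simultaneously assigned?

Unit-capacity flow: source→left, listed edges, right→sink; max matching = max flow.
Augmenting path u1→v3 (+1); matched 1.
Augmenting path u3→v1 (+1); matched 2.
No augmenting path remains; maximum matching = 2.
König certificate: {u3, v3} is a vertex cover of size 2 (every listed pair touches it), so no matching can be larger.

2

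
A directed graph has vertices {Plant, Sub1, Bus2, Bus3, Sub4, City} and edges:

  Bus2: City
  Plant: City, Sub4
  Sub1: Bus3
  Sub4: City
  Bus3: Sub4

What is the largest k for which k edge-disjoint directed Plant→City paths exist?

2

Assign every edge capacity 1; by Menger, the answer equals the max flow.
Path Plant→City (+1); total 1.
Path Plant→Sub4→City (+1); total 2.
No residual Plant→City path; max flow = 2.
Certifying cut of size 2: {Plant→City, Plant→Sub4}.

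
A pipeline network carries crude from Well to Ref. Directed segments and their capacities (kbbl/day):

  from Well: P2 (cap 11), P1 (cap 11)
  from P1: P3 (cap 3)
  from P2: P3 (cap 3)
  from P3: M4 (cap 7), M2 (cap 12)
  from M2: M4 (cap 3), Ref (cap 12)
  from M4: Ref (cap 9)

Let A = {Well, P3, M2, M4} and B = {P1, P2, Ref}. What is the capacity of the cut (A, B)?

43

Edges leaving {Well, P3, M2, M4}: Well→P1 (11), Well→P2 (11), M2→Ref (12), M4→Ref (9).
Cut capacity = 11 + 11 + 12 + 9 = 43.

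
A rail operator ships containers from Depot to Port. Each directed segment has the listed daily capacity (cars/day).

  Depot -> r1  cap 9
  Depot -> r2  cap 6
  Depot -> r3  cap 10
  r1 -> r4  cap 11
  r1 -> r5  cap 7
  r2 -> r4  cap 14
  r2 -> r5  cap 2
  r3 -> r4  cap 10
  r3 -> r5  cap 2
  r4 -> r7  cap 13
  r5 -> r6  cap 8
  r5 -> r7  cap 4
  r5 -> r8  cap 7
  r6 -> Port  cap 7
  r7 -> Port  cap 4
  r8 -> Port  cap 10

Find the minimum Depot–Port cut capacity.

15

Augment Depot→r1→r4→r7→Port: bottleneck 4, flow now 4.
Augment Depot→r1→r5→r6→Port: bottleneck 5, flow now 9.
Augment Depot→r2→r5→r6→Port: bottleneck 2, flow now 11.
Augment Depot→r3→r5→r8→Port: bottleneck 2, flow now 13.
Augment Depot→r2→r4→r1→r5→r8→Port: bottleneck 2, flow now 15. (uses reverse residual edge)
No augmenting path remains; maximum flow = 15.
By max-flow min-cut, the minimum cut capacity equals the max flow.
In the residual graph, reachable from Depot: {Depot, r1, r2, r3, r4, r7}.
Min-cut edges: r1→r5 (7), r2→r5 (2), r3→r5 (2), r7→Port (4); capacity 7 + 2 + 2 + 4 = 15.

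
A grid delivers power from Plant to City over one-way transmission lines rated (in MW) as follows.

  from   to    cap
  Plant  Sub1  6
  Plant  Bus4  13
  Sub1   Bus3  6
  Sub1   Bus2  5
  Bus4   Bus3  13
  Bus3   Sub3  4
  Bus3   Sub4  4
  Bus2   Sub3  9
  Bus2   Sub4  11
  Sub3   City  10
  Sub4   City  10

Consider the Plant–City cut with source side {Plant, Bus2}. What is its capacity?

Edges leaving {Plant, Bus2}: Plant→Sub1 (6), Plant→Bus4 (13), Bus2→Sub3 (9), Bus2→Sub4 (11).
Cut capacity = 6 + 13 + 9 + 11 = 39.

39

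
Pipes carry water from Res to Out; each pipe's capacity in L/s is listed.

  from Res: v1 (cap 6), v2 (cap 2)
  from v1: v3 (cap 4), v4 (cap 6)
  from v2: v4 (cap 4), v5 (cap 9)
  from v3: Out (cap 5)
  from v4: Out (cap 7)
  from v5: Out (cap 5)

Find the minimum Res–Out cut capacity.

8

Augment Res→v1→v3→Out: bottleneck 4, flow now 4.
Augment Res→v1→v4→Out: bottleneck 2, flow now 6.
Augment Res→v2→v4→Out: bottleneck 2, flow now 8.
No augmenting path remains; maximum flow = 8.
By max-flow min-cut, the minimum cut capacity equals the max flow.
In the residual graph, reachable from Res: {Res}.
Min-cut edges: Res→v1 (6), Res→v2 (2); capacity 6 + 2 = 8.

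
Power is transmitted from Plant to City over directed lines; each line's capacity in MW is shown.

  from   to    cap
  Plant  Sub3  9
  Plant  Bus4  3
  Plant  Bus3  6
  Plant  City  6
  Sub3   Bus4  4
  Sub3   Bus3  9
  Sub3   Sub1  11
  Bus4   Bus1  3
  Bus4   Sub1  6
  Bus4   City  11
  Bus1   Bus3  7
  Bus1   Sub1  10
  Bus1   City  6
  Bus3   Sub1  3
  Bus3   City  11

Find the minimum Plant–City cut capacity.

Augment Plant→City: bottleneck 6, flow now 6.
Augment Plant→Bus4→City: bottleneck 3, flow now 9.
Augment Plant→Bus3→City: bottleneck 6, flow now 15.
Augment Plant→Sub3→Bus4→City: bottleneck 4, flow now 19.
Augment Plant→Sub3→Bus3→City: bottleneck 5, flow now 24.
No augmenting path remains; maximum flow = 24.
By max-flow min-cut, the minimum cut capacity equals the max flow.
In the residual graph, reachable from Plant: {Plant}.
Min-cut edges: Plant→Sub3 (9), Plant→Bus4 (3), Plant→Bus3 (6), Plant→City (6); capacity 9 + 3 + 6 + 6 = 24.

24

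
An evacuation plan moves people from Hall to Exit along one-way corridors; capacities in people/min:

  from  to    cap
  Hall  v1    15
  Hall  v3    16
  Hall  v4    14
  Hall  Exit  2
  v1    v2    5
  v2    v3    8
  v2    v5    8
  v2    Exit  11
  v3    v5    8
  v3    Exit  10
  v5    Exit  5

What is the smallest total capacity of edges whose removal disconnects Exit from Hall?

22

Augment Hall→Exit: bottleneck 2, flow now 2.
Augment Hall→v3→Exit: bottleneck 10, flow now 12.
Augment Hall→v1→v2→Exit: bottleneck 5, flow now 17.
Augment Hall→v3→v5→Exit: bottleneck 5, flow now 22.
No augmenting path remains; maximum flow = 22.
By max-flow min-cut, the minimum cut capacity equals the max flow.
In the residual graph, reachable from Hall: {Hall, v1, v3, v4, v5}.
Min-cut edges: Hall→Exit (2), v1→v2 (5), v3→Exit (10), v5→Exit (5); capacity 2 + 5 + 10 + 5 = 22.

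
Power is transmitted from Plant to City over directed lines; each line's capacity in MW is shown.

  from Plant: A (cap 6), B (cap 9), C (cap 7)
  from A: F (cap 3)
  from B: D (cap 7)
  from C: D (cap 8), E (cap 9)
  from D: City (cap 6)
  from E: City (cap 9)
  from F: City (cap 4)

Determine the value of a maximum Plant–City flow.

Augment Plant→A→F→City: bottleneck 3, flow now 3.
Augment Plant→B→D→City: bottleneck 6, flow now 9.
Augment Plant→C→E→City: bottleneck 7, flow now 16.
No augmenting path remains; maximum flow = 16.
In the residual graph, reachable from Plant: {Plant, A, B, D}.
Min-cut edges: Plant→C (7), A→F (3), D→City (6); capacity 7 + 3 + 6 = 16.
This cut is saturated, so no flow can exceed 16.

16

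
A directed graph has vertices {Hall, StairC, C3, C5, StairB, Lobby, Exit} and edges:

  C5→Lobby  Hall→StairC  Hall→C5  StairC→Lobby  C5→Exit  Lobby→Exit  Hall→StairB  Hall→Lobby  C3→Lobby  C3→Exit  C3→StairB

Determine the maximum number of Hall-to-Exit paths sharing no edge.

2

Assign every edge capacity 1; by Menger, the answer equals the max flow.
Path Hall→C5→Exit (+1); total 1.
Path Hall→Lobby→Exit (+1); total 2.
No residual Hall→Exit path; max flow = 2.
Certifying cut of size 2: {Hall→C5, Lobby→Exit}.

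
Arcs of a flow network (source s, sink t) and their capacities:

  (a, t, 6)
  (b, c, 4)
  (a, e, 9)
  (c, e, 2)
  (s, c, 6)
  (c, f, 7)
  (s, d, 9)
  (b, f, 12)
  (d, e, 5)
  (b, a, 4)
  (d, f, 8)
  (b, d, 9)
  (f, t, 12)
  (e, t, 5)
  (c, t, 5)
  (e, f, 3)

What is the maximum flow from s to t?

Augment s→c→t: bottleneck 5, flow now 5.
Augment s→c→e→t: bottleneck 1, flow now 6.
Augment s→d→e→t: bottleneck 4, flow now 10.
Augment s→d→f→t: bottleneck 5, flow now 15.
No augmenting path remains; maximum flow = 15.
In the residual graph, reachable from s: {s}.
Min-cut edges: s→c (6), s→d (9); capacity 6 + 9 = 15.
This cut is saturated, so no flow can exceed 15.

15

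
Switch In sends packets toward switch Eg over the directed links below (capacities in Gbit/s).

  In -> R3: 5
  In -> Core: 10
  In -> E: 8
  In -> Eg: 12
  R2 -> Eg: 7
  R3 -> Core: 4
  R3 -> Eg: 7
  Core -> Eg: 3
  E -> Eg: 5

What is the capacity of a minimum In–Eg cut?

Augment In→Eg: bottleneck 12, flow now 12.
Augment In→R3→Eg: bottleneck 5, flow now 17.
Augment In→Core→Eg: bottleneck 3, flow now 20.
Augment In→E→Eg: bottleneck 5, flow now 25.
No augmenting path remains; maximum flow = 25.
By max-flow min-cut, the minimum cut capacity equals the max flow.
In the residual graph, reachable from In: {In, Core, E}.
Min-cut edges: In→R3 (5), In→Eg (12), Core→Eg (3), E→Eg (5); capacity 5 + 12 + 3 + 5 = 25.

25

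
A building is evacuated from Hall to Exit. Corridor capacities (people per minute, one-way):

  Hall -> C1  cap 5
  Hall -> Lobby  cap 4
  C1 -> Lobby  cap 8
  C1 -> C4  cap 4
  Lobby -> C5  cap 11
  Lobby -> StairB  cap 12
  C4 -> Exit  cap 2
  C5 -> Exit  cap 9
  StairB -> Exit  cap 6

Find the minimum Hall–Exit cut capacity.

9

Augment Hall→C1→C4→Exit: bottleneck 2, flow now 2.
Augment Hall→Lobby→C5→Exit: bottleneck 4, flow now 6.
Augment Hall→C1→Lobby→C5→Exit: bottleneck 3, flow now 9.
No augmenting path remains; maximum flow = 9.
By max-flow min-cut, the minimum cut capacity equals the max flow.
In the residual graph, reachable from Hall: {Hall}.
Min-cut edges: Hall→C1 (5), Hall→Lobby (4); capacity 5 + 4 = 9.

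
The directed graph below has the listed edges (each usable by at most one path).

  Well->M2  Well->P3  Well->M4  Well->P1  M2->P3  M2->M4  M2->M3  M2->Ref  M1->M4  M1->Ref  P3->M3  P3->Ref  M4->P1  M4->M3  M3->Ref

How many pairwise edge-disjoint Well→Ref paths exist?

Assign every edge capacity 1; by Menger, the answer equals the max flow.
Path Well→M2→Ref (+1); total 1.
Path Well→P3→Ref (+1); total 2.
Path Well→M4→M3→Ref (+1); total 3.
No residual Well→Ref path; max flow = 3.
Certifying cut of size 3: {Well→M2, Well→M4, Well→P3}.

3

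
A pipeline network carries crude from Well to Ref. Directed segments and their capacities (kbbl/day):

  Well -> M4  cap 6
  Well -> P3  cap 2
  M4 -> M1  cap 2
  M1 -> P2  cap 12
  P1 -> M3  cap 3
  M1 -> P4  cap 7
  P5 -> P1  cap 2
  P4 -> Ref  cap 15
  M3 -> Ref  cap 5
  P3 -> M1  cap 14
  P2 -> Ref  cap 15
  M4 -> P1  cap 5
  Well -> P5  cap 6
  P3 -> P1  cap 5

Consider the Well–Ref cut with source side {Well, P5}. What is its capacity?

Edges leaving {Well, P5}: Well→P3 (2), Well→M4 (6), P5→P1 (2).
Cut capacity = 2 + 6 + 2 = 10.

10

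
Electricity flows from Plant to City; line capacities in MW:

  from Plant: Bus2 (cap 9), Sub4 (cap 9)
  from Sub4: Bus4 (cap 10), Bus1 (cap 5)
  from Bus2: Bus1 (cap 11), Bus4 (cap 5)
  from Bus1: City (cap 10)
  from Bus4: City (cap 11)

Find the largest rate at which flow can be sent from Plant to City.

Augment Plant→Sub4→Bus1→City: bottleneck 5, flow now 5.
Augment Plant→Sub4→Bus4→City: bottleneck 4, flow now 9.
Augment Plant→Bus2→Bus1→City: bottleneck 5, flow now 14.
Augment Plant→Bus2→Bus4→City: bottleneck 4, flow now 18.
No augmenting path remains; maximum flow = 18.
In the residual graph, reachable from Plant: {Plant}.
Min-cut edges: Plant→Sub4 (9), Plant→Bus2 (9); capacity 9 + 9 = 18.
This cut is saturated, so no flow can exceed 18.

18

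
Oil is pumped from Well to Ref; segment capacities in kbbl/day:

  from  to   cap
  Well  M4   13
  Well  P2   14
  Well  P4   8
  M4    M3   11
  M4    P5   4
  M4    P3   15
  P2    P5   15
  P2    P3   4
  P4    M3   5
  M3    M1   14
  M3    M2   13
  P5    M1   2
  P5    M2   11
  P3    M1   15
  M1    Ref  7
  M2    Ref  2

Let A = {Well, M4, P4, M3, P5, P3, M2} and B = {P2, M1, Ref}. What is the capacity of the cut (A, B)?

47

Edges leaving {Well, M4, P4, M3, P5, P3, M2}: Well→P2 (14), M3→M1 (14), P5→M1 (2), P3→M1 (15), M2→Ref (2).
Cut capacity = 14 + 14 + 2 + 15 + 2 = 47.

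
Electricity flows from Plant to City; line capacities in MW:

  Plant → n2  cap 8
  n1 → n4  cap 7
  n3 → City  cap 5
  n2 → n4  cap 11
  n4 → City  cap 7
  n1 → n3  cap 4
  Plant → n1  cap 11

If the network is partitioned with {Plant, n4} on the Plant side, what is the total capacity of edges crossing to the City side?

26

Edges leaving {Plant, n4}: Plant→n1 (11), Plant→n2 (8), n4→City (7).
Cut capacity = 11 + 8 + 7 = 26.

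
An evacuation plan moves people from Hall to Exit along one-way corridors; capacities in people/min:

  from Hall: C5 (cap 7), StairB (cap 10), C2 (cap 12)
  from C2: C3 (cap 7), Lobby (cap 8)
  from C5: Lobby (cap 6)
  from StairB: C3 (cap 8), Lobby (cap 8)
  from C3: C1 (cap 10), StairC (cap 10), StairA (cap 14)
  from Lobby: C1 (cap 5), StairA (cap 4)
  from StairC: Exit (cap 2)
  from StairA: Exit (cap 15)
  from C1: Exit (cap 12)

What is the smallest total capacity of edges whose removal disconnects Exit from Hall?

24

Augment Hall→C2→C3→StairC→Exit: bottleneck 2, flow now 2.
Augment Hall→C2→C3→StairA→Exit: bottleneck 5, flow now 7.
Augment Hall→C2→Lobby→StairA→Exit: bottleneck 4, flow now 11.
Augment Hall→C2→Lobby→C1→Exit: bottleneck 1, flow now 12.
Augment Hall→C5→Lobby→C1→Exit: bottleneck 4, flow now 16.
Augment Hall→StairB→C3→StairA→Exit: bottleneck 6, flow now 22.
Augment Hall→StairB→C3→C1→Exit: bottleneck 2, flow now 24.
No augmenting path remains; maximum flow = 24.
By max-flow min-cut, the minimum cut capacity equals the max flow.
In the residual graph, reachable from Hall: {Hall, C2, C5, StairB, Lobby}.
Min-cut edges: C2→C3 (7), StairB→C3 (8), Lobby→StairA (4), Lobby→C1 (5); capacity 7 + 8 + 4 + 5 = 24.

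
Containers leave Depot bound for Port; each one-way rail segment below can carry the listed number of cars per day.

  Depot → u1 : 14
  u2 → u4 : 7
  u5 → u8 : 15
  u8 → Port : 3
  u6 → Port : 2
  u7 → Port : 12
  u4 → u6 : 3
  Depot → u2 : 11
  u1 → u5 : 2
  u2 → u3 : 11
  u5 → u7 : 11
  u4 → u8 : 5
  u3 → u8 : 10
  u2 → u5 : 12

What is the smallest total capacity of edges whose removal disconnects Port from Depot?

Augment Depot→u1→u5→u7→Port: bottleneck 2, flow now 2.
Augment Depot→u2→u3→u8→Port: bottleneck 3, flow now 5.
Augment Depot→u2→u4→u6→Port: bottleneck 2, flow now 7.
Augment Depot→u2→u5→u7→Port: bottleneck 6, flow now 13.
No augmenting path remains; maximum flow = 13.
By max-flow min-cut, the minimum cut capacity equals the max flow.
In the residual graph, reachable from Depot: {Depot, u1}.
Min-cut edges: Depot→u2 (11), u1→u5 (2); capacity 11 + 2 = 13.

13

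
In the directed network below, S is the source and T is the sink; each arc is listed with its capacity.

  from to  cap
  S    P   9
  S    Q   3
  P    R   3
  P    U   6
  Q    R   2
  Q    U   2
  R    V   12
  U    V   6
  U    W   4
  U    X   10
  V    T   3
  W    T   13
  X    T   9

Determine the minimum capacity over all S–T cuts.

11

Augment S→P→R→V→T: bottleneck 3, flow now 3.
Augment S→P→U→W→T: bottleneck 4, flow now 7.
Augment S→P→U→X→T: bottleneck 2, flow now 9.
Augment S→Q→U→X→T: bottleneck 2, flow now 11.
No augmenting path remains; maximum flow = 11.
By max-flow min-cut, the minimum cut capacity equals the max flow.
In the residual graph, reachable from S: {S, P, Q, R, V}.
Min-cut edges: P→U (6), Q→U (2), V→T (3); capacity 6 + 2 + 3 = 11.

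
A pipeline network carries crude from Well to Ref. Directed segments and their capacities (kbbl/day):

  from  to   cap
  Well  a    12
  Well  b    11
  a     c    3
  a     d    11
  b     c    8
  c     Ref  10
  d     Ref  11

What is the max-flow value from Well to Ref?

20

Augment Well→a→c→Ref: bottleneck 3, flow now 3.
Augment Well→a→d→Ref: bottleneck 9, flow now 12.
Augment Well→b→c→Ref: bottleneck 7, flow now 19.
Augment Well→b→c→a→d→Ref: bottleneck 1, flow now 20. (uses reverse residual edge)
No augmenting path remains; maximum flow = 20.
In the residual graph, reachable from Well: {Well, b}.
Min-cut edges: Well→a (12), b→c (8); capacity 12 + 8 = 20.
This cut is saturated, so no flow can exceed 20.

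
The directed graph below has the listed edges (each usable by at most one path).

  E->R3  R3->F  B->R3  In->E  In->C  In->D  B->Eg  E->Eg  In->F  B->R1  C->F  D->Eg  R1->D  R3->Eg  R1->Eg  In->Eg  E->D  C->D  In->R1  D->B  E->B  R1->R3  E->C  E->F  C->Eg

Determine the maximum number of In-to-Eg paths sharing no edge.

Assign every edge capacity 1; by Menger, the answer equals the max flow.
Path In→Eg (+1); total 1.
Path In→E→Eg (+1); total 2.
Path In→R1→Eg (+1); total 3.
Path In→C→Eg (+1); total 4.
Path In→D→Eg (+1); total 5.
No residual In→Eg path; max flow = 5.
Certifying cut of size 5: {In→C, In→D, In→E, In→Eg, In→R1}.

5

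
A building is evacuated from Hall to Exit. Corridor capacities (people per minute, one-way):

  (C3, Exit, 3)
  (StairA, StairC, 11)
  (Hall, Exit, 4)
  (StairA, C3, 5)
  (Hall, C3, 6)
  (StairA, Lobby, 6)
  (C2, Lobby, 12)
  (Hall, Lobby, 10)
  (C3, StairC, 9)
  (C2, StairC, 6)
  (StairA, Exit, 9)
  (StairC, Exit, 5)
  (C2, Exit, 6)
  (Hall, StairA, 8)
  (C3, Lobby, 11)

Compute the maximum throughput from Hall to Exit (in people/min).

Augment Hall→Exit: bottleneck 4, flow now 4.
Augment Hall→StairA→Exit: bottleneck 8, flow now 12.
Augment Hall→C3→Exit: bottleneck 3, flow now 15.
Augment Hall→C3→StairC→Exit: bottleneck 3, flow now 18.
No augmenting path remains; maximum flow = 18.
In the residual graph, reachable from Hall: {Hall, Lobby}.
Min-cut edges: Hall→StairA (8), Hall→C3 (6), Hall→Exit (4); capacity 8 + 6 + 4 = 18.
This cut is saturated, so no flow can exceed 18.

18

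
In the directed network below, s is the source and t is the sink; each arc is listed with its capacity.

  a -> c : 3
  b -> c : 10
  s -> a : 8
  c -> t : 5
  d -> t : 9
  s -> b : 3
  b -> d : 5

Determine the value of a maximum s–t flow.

Augment s→a→c→t: bottleneck 3, flow now 3.
Augment s→b→c→t: bottleneck 2, flow now 5.
Augment s→b→d→t: bottleneck 1, flow now 6.
No augmenting path remains; maximum flow = 6.
In the residual graph, reachable from s: {s, a}.
Min-cut edges: s→b (3), a→c (3); capacity 3 + 3 = 6.
This cut is saturated, so no flow can exceed 6.

6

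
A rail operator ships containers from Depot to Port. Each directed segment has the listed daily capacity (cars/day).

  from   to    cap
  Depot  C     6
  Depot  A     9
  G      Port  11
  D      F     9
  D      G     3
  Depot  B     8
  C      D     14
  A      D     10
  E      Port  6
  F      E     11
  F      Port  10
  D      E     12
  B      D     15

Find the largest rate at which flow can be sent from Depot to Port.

Augment Depot→A→D→E→Port: bottleneck 6, flow now 6.
Augment Depot→A→D→F→Port: bottleneck 3, flow now 9.
Augment Depot→B→D→F→Port: bottleneck 6, flow now 15.
Augment Depot→B→D→G→Port: bottleneck 2, flow now 17.
Augment Depot→C→D→G→Port: bottleneck 1, flow now 18.
No augmenting path remains; maximum flow = 18.
In the residual graph, reachable from Depot: {Depot, A, B, C, D, E}.
Min-cut edges: D→F (9), D→G (3), E→Port (6); capacity 9 + 3 + 6 = 18.
This cut is saturated, so no flow can exceed 18.

18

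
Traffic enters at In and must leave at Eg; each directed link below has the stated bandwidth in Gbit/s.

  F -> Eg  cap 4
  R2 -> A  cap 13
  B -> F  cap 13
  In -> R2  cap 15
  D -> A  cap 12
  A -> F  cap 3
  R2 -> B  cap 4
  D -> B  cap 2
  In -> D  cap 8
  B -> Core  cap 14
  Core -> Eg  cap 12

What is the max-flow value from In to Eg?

Augment In→D→B→F→Eg: bottleneck 2, flow now 2.
Augment In→D→A→F→Eg: bottleneck 2, flow now 4.
Augment In→R2→B→Core→Eg: bottleneck 4, flow now 8.
Augment In→D→A→F→B→Core→Eg: bottleneck 1, flow now 9. (uses reverse residual edge)
No augmenting path remains; maximum flow = 9.
In the residual graph, reachable from In: {In, D, R2, A}.
Min-cut edges: D→B (2), R2→B (4), A→F (3); capacity 2 + 4 + 3 = 9.
This cut is saturated, so no flow can exceed 9.

9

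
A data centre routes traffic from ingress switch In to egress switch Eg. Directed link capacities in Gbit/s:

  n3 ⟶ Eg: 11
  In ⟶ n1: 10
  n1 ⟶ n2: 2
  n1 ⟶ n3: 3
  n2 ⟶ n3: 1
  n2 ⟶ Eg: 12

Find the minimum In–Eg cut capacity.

5

Augment In→n1→n2→Eg: bottleneck 2, flow now 2.
Augment In→n1→n3→Eg: bottleneck 3, flow now 5.
No augmenting path remains; maximum flow = 5.
By max-flow min-cut, the minimum cut capacity equals the max flow.
In the residual graph, reachable from In: {In, n1}.
Min-cut edges: n1→n2 (2), n1→n3 (3); capacity 2 + 3 = 5.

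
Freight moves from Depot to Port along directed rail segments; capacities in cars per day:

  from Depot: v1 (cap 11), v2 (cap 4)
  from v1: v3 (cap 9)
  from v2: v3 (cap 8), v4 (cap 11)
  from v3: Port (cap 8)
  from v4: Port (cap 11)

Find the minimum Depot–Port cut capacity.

12

Augment Depot→v1→v3→Port: bottleneck 8, flow now 8.
Augment Depot→v2→v4→Port: bottleneck 4, flow now 12.
No augmenting path remains; maximum flow = 12.
By max-flow min-cut, the minimum cut capacity equals the max flow.
In the residual graph, reachable from Depot: {Depot, v1, v3}.
Min-cut edges: Depot→v2 (4), v3→Port (8); capacity 4 + 8 = 12.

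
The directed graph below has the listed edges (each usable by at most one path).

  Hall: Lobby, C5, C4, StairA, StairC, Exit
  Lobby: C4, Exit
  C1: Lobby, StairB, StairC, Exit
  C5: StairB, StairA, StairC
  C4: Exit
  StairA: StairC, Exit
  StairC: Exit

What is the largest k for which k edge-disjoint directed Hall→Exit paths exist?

5

Assign every edge capacity 1; by Menger, the answer equals the max flow.
Path Hall→Exit (+1); total 1.
Path Hall→Lobby→Exit (+1); total 2.
Path Hall→C4→Exit (+1); total 3.
Path Hall→StairA→Exit (+1); total 4.
Path Hall→StairC→Exit (+1); total 5.
No residual Hall→Exit path; max flow = 5.
Certifying cut of size 5: {Hall→C4, Hall→Exit, Hall→Lobby, StairA→Exit, StairC→Exit}.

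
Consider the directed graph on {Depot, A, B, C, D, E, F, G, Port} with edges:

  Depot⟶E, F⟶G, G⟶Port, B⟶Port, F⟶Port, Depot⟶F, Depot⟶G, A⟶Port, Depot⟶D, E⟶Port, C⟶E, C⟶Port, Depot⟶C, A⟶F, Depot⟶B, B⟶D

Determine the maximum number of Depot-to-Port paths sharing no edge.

Assign every edge capacity 1; by Menger, the answer equals the max flow.
Path Depot→B→Port (+1); total 1.
Path Depot→C→Port (+1); total 2.
Path Depot→E→Port (+1); total 3.
Path Depot→F→Port (+1); total 4.
Path Depot→G→Port (+1); total 5.
No residual Depot→Port path; max flow = 5.
Certifying cut of size 5: {Depot→B, Depot→C, Depot→E, Depot→F, Depot→G}.

5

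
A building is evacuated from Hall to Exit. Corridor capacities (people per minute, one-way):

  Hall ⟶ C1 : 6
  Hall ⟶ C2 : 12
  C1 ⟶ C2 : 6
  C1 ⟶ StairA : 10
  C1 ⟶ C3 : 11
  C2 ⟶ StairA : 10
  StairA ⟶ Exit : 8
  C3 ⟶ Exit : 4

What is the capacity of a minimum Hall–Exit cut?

12

Augment Hall→C1→StairA→Exit: bottleneck 6, flow now 6.
Augment Hall→C2→StairA→Exit: bottleneck 2, flow now 8.
Augment Hall→C2→StairA→C1→C3→Exit: bottleneck 4, flow now 12. (uses reverse residual edge)
No augmenting path remains; maximum flow = 12.
By max-flow min-cut, the minimum cut capacity equals the max flow.
In the residual graph, reachable from Hall: {Hall, C1, C2, StairA, C3}.
Min-cut edges: StairA→Exit (8), C3→Exit (4); capacity 8 + 4 = 12.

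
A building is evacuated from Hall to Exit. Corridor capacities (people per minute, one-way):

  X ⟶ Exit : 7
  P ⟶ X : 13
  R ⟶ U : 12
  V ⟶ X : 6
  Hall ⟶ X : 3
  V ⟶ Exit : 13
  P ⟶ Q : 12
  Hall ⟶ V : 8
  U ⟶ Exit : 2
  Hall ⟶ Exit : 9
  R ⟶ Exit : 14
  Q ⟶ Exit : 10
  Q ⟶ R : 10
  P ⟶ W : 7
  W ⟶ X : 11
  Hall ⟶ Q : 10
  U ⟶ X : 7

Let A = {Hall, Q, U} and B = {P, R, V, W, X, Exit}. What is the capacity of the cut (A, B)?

49

Edges leaving {Hall, Q, U}: Hall→V (8), Hall→X (3), Hall→Exit (9), Q→R (10), Q→Exit (10), U→X (7), U→Exit (2).
Cut capacity = 8 + 3 + 9 + 10 + 10 + 7 + 2 = 49.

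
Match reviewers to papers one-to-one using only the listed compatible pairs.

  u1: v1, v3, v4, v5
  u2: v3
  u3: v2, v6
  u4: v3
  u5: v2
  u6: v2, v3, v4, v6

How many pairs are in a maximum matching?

Unit-capacity flow: source→left, listed edges, right→sink; max matching = max flow.
Augmenting path u1→v1 (+1); matched 1.
Augmenting path u2→v3 (+1); matched 2.
Augmenting path u3→v2 (+1); matched 3.
Augmenting path u6→v4 (+1); matched 4.
Augmenting path u5→v2→u3→v6 (+1); matched 5.
No augmenting path remains; maximum matching = 5.
König certificate: {u1, u3, u5, u6, v3} is a vertex cover of size 5 (every listed pair touches it), so no matching can be larger.

5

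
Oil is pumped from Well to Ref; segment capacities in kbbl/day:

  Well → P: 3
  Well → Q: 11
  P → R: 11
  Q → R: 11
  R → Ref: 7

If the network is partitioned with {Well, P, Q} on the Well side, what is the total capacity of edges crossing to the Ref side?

22

Edges leaving {Well, P, Q}: P→R (11), Q→R (11).
Cut capacity = 11 + 11 = 22.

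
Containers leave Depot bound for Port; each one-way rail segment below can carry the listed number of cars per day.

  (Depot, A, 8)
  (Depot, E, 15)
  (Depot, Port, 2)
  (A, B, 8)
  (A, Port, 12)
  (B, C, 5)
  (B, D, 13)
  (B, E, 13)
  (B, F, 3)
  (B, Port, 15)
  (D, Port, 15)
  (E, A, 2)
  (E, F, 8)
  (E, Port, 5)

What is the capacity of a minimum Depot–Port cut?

17

Augment Depot→Port: bottleneck 2, flow now 2.
Augment Depot→A→Port: bottleneck 8, flow now 10.
Augment Depot→E→Port: bottleneck 5, flow now 15.
Augment Depot→E→A→Port: bottleneck 2, flow now 17.
No augmenting path remains; maximum flow = 17.
By max-flow min-cut, the minimum cut capacity equals the max flow.
In the residual graph, reachable from Depot: {Depot, E, F}.
Min-cut edges: Depot→A (8), Depot→Port (2), E→A (2), E→Port (5); capacity 8 + 2 + 2 + 5 = 17.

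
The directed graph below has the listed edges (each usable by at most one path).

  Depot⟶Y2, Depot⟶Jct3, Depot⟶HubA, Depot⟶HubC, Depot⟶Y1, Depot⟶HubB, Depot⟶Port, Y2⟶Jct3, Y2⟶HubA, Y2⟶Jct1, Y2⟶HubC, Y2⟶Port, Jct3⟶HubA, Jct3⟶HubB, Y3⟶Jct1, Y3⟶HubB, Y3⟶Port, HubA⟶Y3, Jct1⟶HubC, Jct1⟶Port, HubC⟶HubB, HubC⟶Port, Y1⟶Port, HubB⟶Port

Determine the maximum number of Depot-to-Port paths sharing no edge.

6

Assign every edge capacity 1; by Menger, the answer equals the max flow.
Path Depot→Port (+1); total 1.
Path Depot→Y2→Port (+1); total 2.
Path Depot→HubC→Port (+1); total 3.
Path Depot→Y1→Port (+1); total 4.
Path Depot→HubB→Port (+1); total 5.
Path Depot→HubA→Y3→Port (+1); total 6.
No residual Depot→Port path; max flow = 6.
Certifying cut of size 6: {Depot→HubC, Depot→Port, Depot→Y1, Depot→Y2, HubA→Y3, HubB→Port}.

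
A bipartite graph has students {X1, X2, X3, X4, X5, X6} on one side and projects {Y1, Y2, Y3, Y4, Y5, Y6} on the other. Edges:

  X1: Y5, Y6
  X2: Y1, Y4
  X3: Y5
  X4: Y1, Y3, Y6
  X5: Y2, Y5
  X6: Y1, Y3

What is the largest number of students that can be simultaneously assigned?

Unit-capacity flow: source→left, listed edges, right→sink; max matching = max flow.
Augmenting path X1→Y5 (+1); matched 1.
Augmenting path X2→Y1 (+1); matched 2.
Augmenting path X4→Y3 (+1); matched 3.
Augmenting path X5→Y2 (+1); matched 4.
Augmenting path X3→Y5→X1→Y6 (+1); matched 5.
Augmenting path X6→Y1→X2→Y4 (+1); matched 6.
No augmenting path remains; maximum matching = 6.
König certificate: {X1, X2, X3, X4, X5, X6} is a vertex cover of size 6 (every listed pair touches it), so no matching can be larger.

6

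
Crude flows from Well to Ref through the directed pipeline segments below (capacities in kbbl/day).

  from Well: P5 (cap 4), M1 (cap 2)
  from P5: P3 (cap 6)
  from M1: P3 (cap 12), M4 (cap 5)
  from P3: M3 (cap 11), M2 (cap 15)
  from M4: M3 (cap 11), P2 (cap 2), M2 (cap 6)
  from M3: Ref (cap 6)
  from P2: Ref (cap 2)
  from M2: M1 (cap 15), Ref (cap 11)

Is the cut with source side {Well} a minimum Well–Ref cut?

Given cut capacity: 4 + 2 = 6.
Augment Well→P5→P3→M3→Ref: bottleneck 4, flow now 4.
Augment Well→M1→P3→M3→Ref: bottleneck 2, flow now 6.
No augmenting path remains; maximum flow = 6.
Cut capacity 6 equals the max flow, so it is a minimum cut.

Yes — it is a minimum cut (capacity 6).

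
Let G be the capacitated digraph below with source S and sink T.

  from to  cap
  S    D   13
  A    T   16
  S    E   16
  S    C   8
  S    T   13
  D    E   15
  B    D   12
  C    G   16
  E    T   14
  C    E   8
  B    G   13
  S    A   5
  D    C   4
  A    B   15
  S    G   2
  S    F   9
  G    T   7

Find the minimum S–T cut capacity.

Augment S→T: bottleneck 13, flow now 13.
Augment S→A→T: bottleneck 5, flow now 18.
Augment S→E→T: bottleneck 14, flow now 32.
Augment S→G→T: bottleneck 2, flow now 34.
Augment S→C→G→T: bottleneck 5, flow now 39.
No augmenting path remains; maximum flow = 39.
By max-flow min-cut, the minimum cut capacity equals the max flow.
In the residual graph, reachable from S: {S, C, D, E, F, G}.
Min-cut edges: S→A (5), S→T (13), E→T (14), G→T (7); capacity 5 + 13 + 14 + 7 = 39.

39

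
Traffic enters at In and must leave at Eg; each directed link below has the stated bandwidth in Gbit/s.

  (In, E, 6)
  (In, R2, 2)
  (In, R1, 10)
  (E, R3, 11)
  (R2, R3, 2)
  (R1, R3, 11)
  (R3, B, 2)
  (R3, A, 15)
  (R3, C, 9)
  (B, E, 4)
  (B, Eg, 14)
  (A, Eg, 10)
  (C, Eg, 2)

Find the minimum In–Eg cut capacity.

Augment In→E→R3→B→Eg: bottleneck 2, flow now 2.
Augment In→E→R3→A→Eg: bottleneck 4, flow now 6.
Augment In→R2→R3→A→Eg: bottleneck 2, flow now 8.
Augment In→R1→R3→A→Eg: bottleneck 4, flow now 12.
Augment In→R1→R3→C→Eg: bottleneck 2, flow now 14.
No augmenting path remains; maximum flow = 14.
By max-flow min-cut, the minimum cut capacity equals the max flow.
In the residual graph, reachable from In: {In, E, R2, R1, R3, A, C}.
Min-cut edges: R3→B (2), A→Eg (10), C→Eg (2); capacity 2 + 10 + 2 = 14.

14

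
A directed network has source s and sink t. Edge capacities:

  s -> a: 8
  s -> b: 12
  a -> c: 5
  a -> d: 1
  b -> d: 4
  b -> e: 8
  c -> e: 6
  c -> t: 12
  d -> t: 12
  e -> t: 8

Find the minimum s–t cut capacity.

Augment s→a→c→t: bottleneck 5, flow now 5.
Augment s→a→d→t: bottleneck 1, flow now 6.
Augment s→b→d→t: bottleneck 4, flow now 10.
Augment s→b→e→t: bottleneck 8, flow now 18.
No augmenting path remains; maximum flow = 18.
By max-flow min-cut, the minimum cut capacity equals the max flow.
In the residual graph, reachable from s: {s, a}.
Min-cut edges: s→b (12), a→c (5), a→d (1); capacity 12 + 5 + 1 = 18.

18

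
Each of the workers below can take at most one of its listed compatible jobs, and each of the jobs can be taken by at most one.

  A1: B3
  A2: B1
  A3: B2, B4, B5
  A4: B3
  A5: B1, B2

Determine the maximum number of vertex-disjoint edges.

Unit-capacity flow: source→left, listed edges, right→sink; max matching = max flow.
Augmenting path A1→B3 (+1); matched 1.
Augmenting path A2→B1 (+1); matched 2.
Augmenting path A3→B2 (+1); matched 3.
Augmenting path A5→B2→A3→B4 (+1); matched 4.
No augmenting path remains; maximum matching = 4.
König certificate: {A2, A3, A5, B3} is a vertex cover of size 4 (every listed pair touches it), so no matching can be larger.

4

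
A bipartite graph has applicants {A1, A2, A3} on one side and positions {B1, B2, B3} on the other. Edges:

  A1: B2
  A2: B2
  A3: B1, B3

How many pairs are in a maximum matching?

Unit-capacity flow: source→left, listed edges, right→sink; max matching = max flow.
Augmenting path A1→B2 (+1); matched 1.
Augmenting path A3→B1 (+1); matched 2.
No augmenting path remains; maximum matching = 2.
König certificate: {A3, B2} is a vertex cover of size 2 (every listed pair touches it), so no matching can be larger.

2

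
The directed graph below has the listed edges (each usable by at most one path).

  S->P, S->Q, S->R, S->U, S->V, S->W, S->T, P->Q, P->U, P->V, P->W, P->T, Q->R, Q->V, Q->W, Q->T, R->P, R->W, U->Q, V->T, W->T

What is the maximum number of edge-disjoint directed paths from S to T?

5

Assign every edge capacity 1; by Menger, the answer equals the max flow.
Path S→T (+1); total 1.
Path S→P→T (+1); total 2.
Path S→Q→T (+1); total 3.
Path S→V→T (+1); total 4.
Path S→W→T (+1); total 5.
No residual S→T path; max flow = 5.
Certifying cut of size 5: {P→T, Q→T, S→T, V→T, W→T}.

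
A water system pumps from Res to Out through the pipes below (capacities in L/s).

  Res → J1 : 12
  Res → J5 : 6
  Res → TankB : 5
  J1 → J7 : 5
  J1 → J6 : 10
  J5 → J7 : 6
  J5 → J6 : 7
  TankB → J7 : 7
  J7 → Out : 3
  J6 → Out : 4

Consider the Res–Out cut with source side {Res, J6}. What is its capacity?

Edges leaving {Res, J6}: Res→J1 (12), Res→J5 (6), Res→TankB (5), J6→Out (4).
Cut capacity = 12 + 6 + 5 + 4 = 27.

27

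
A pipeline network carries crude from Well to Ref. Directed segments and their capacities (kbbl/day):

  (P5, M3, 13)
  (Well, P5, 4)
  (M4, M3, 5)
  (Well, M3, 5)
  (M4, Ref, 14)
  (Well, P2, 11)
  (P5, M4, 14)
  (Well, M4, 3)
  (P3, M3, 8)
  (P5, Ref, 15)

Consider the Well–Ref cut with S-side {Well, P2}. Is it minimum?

Given cut capacity: 4 + 3 + 5 = 12.
Augment Well→P5→Ref: bottleneck 4, flow now 4.
Augment Well→M4→Ref: bottleneck 3, flow now 7.
No augmenting path remains; maximum flow = 7.
In the residual graph, reachable from Well: {Well, P2, M3}.
Min-cut edges: Well→P5 (4), Well→M4 (3); capacity 4 + 3 = 7.
Cut capacity 12 exceeds the max flow 7, so it is not minimum.

No — its capacity is 12, but the minimum cut has capacity 7.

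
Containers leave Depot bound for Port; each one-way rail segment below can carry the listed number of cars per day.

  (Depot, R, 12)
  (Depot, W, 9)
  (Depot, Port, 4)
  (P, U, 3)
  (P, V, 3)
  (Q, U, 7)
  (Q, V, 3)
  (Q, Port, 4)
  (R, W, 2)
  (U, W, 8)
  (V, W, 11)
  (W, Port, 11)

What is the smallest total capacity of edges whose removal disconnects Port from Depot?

15

Augment Depot→Port: bottleneck 4, flow now 4.
Augment Depot→W→Port: bottleneck 9, flow now 13.
Augment Depot→R→W→Port: bottleneck 2, flow now 15.
No augmenting path remains; maximum flow = 15.
By max-flow min-cut, the minimum cut capacity equals the max flow.
In the residual graph, reachable from Depot: {Depot, R}.
Min-cut edges: Depot→W (9), Depot→Port (4), R→W (2); capacity 9 + 4 + 2 = 15.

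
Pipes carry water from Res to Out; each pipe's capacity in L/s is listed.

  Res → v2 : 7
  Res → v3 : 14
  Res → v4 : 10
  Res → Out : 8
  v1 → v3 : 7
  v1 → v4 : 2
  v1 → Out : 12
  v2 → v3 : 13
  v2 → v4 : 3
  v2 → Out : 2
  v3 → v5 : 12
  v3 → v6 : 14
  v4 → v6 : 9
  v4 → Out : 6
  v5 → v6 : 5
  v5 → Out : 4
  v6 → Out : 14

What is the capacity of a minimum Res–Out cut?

Augment Res→Out: bottleneck 8, flow now 8.
Augment Res→v2→Out: bottleneck 2, flow now 10.
Augment Res→v4→Out: bottleneck 6, flow now 16.
Augment Res→v3→v5→Out: bottleneck 4, flow now 20.
Augment Res→v3→v6→Out: bottleneck 10, flow now 30.
Augment Res→v4→v6→Out: bottleneck 4, flow now 34.
No augmenting path remains; maximum flow = 34.
By max-flow min-cut, the minimum cut capacity equals the max flow.
In the residual graph, reachable from Res: {Res, v2, v3, v4, v5, v6}.
Min-cut edges: Res→Out (8), v2→Out (2), v4→Out (6), v5→Out (4), v6→Out (14); capacity 8 + 2 + 6 + 4 + 14 = 34.

34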